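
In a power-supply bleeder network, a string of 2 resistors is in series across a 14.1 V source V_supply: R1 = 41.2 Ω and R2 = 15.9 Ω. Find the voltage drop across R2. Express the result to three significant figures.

V ≈ 3.93 V

Total series resistance ΣR = 41.2 + 15.9 = 57.10 Ω.
By the voltage-divider rule, V = 14.1 × 15.90/57.10 = 3.926 V.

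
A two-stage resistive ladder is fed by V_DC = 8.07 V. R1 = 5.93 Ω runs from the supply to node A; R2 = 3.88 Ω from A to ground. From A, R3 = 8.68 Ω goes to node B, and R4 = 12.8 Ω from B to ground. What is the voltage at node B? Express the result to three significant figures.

The second stage (R3 + R4 = 21.48 Ω) loads node A in parallel with R2.
R2 ‖ (R3+R4) = 3.286 Ω.
So V_A = 8.07 × 0.3566 = 2.878 V.
Stage 2 is unloaded, so V_B = V_A · R4/(R3+R4) = 2.878 × 12.8/21.48 = 1.715 V.

V_B ≈ 1.71 V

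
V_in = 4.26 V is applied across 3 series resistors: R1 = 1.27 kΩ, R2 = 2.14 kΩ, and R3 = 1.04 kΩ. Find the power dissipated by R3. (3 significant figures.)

Series current I = V_in/ΣR = 4.26/4.450 = 0.9573 mA.
P = I²R = 0.9164 × 1.04 = 0.9531 mW.

P ≈ 0.953 mW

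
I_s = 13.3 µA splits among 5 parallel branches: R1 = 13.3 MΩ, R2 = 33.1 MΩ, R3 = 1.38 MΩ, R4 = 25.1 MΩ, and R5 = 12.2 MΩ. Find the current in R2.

ΣG = 1/13.3 + 1/33.1 + 1/1.38 + 1/25.1 + 1/12.2 = 0.9518.
R2 takes the fraction G_k/ΣG = 0.03021/0.9518 = 0.03174, so I = 13.3 × 0.03174 = 0.4221 µA.

I ≈ 0.422 µA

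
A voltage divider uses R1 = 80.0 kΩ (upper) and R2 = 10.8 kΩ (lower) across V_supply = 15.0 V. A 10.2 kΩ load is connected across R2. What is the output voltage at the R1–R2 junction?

V_out ≈ 0.923 V

First combine the lower leg with the load: R2 ‖ R_L = 5.246 kΩ.
Voltage divider with the loaded lower leg: V_out = 15.0 × 5.246/(80.0 + 5.246) = 15.0 × 0.06154 = 0.9230 V.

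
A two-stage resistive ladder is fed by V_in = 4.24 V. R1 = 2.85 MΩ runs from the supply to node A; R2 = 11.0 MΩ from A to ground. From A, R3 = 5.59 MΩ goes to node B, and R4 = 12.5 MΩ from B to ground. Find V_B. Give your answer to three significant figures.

Node A sees R2 in parallel with the series input of stage 2, R3 + R4 = 18.09 MΩ.
R2 ‖ (R3+R4) = 6.840 MΩ.
V_A = 4.24 × 6.840/(2.85 + 6.840) = 2.993 V.
Stage 2 is unloaded, so V_B = V_A · R4/(R3+R4) = 2.993 × 12.5/18.09 = 2.068 V.

V_B ≈ 2.07 V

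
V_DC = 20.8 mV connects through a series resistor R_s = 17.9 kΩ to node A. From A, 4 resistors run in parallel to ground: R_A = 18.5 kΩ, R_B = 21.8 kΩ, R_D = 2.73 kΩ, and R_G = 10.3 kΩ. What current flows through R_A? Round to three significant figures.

Parallel bank: R_p = 1/(1/18.5 + 1/21.8 + 1/2.73 + 1/10.3) = 1.775 kΩ.
Node voltage V_A = V_DC · R_p/(R_s + R_p) = 20.8 × 0.09023 = 1.877 mV.
I(R_A) = V_A / R_A = 1.877/18.5 = 0.1014 µA.
(Check via current divider: I_total = 1.057 µA; share G_k/ΣG = 0.09596 → same result.)

I ≈ 0.101 µA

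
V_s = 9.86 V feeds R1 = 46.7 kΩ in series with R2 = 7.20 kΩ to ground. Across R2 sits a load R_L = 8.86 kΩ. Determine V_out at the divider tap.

The load sits in parallel with R2, giving an effective lower resistance R2' = R2·R_L/(R2+R_L) = 3.972 kΩ.
Now apply the divider: V_out = 9.86 × 0.07839 = 0.7729 V.
(Unloaded it would be 1.32 V; the load pulls it down.)

V_out ≈ 0.773 V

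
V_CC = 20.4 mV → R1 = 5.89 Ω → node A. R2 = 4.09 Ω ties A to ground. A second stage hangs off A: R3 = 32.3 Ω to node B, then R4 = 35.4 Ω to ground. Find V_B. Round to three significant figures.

Looking into the second stage from A: R3 + R4 = 67.70 Ω appears in parallel with R2.
R2 ‖ (R3+R4) = 3.857 Ω.
So V_A = 20.4 × 0.3957 = 8.072 mV.
Stage 2 is unloaded, so V_B = V_A · R4/(R3+R4) = 8.072 × 35.4/67.70 = 4.221 mV.

V_B ≈ 4.22 mV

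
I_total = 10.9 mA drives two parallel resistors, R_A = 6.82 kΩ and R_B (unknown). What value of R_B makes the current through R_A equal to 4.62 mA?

R_B ≈ 5.02 kΩ

In a two-way split, I_A/I_total = R_B/(R_A + R_B).
4.62/10.9 = R_B/(R_A + R_B) → R_B = R_A · (0.4239)/(1 − 0.4239) = 6.82 × 0.7357 = 5.017 kΩ.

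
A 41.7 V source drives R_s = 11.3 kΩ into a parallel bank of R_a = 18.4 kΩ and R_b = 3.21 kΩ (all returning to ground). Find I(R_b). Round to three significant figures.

I ≈ 2.53 mA

Combine the parallel branches: R_p = (1/18.4 + 1/3.21)⁻¹ = 2.733 kΩ.
V_A = 41.7 × 2.733/14.03 = 8.122 V.
I(R_b) = V_A / R_b = 8.122/3.21 = 2.530 mA.
(Equivalently: I_total = 2.972 mA, then current-divider fraction G_k/ΣG = 0.8515.)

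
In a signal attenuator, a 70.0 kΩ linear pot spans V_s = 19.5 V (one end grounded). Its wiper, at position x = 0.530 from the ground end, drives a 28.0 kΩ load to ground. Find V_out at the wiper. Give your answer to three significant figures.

V_out ≈ 6.37 V

Lower segment x·R_p = 37.10 kΩ; upper segment (1−x)·R_p = 32.90 kΩ.
(x·R_p) ‖ R_L = 15.96 kΩ.
Loaded-divider output: V_out = 19.5 × 0.3266 = 6.369 V.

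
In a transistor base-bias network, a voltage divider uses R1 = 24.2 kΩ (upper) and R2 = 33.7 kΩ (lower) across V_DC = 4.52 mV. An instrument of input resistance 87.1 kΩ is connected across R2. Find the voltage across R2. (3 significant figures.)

The load sits in parallel with R2, giving an effective lower resistance R2' = R2·R_L/(R2+R_L) = 24.30 kΩ.
Voltage divider with the loaded lower leg: V_out = 4.52 × 24.30/(24.2 + 24.30) = 4.52 × 0.5010 = 2.265 mV.

V_out ≈ 2.26 mV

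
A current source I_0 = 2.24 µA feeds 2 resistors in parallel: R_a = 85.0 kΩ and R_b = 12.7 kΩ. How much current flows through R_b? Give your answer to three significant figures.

For two parallel branches, I_k = I_0 · (other R)/(sum of R).
I(R_b) = 2.24 × 85.0/(85.0 + 12.7) = 2.24 × 0.8700 = 1.949 µA.

I ≈ 1.95 µA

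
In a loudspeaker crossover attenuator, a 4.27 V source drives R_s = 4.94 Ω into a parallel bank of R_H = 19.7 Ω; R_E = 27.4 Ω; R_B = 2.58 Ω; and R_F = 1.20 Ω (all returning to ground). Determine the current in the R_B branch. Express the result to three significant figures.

Equivalent of the parallel group: R_p = 0.7644 Ω.
V_A = 4.27 × 0.7644/5.704 = 0.5722 V.
Branch current I = V_A/R_B = 0.5722/2.58 = 0.2218 A.

I ≈ 0.222 A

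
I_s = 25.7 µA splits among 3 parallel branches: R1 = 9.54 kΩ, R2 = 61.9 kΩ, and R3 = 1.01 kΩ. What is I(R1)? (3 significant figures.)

Conductances: ΣG = 1/9.54 + 1/61.9 + 1/1.01 = 1.111 (1/kΩ).
R1 takes the fraction G_k/ΣG = 0.1048/1.111 = 0.09434, so I = 25.7 × 0.09434 = 2.425 µA.

I ≈ 2.42 µA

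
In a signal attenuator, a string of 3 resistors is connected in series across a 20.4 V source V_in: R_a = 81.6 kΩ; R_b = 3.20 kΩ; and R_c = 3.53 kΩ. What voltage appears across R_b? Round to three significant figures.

V ≈ 0.739 V

Series total: ΣR = 81.6 + 3.20 + 3.53 = 88.33 kΩ.
Voltage divider: V = V_in · (3.200 / 88.33) = 20.4 × 0.03623 = 0.7390 V.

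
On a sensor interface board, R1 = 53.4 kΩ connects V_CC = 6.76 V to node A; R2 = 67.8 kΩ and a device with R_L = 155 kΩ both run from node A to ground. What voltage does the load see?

R2 ‖ R_L = (67.8 × 155)/(67.8 + 155) = 47.17 kΩ.
Voltage divider with the loaded lower leg: V_out = 6.76 × 47.17/(53.4 + 47.17) = 6.76 × 0.4690 = 3.171 V.
(Unloaded it would be 3.78 V; the load pulls it down.)

V_out ≈ 3.17 V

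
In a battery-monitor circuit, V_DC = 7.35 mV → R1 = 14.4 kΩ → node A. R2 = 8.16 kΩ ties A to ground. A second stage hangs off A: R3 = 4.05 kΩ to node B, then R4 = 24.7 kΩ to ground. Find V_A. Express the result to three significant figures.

The second stage (R3 + R4 = 28.75 kΩ) loads node A in parallel with R2.
Effective lower resistance at A: R2 ‖ 28.75 = 6.356 kΩ.
So V_A = 7.35 × 0.3062 = 2.251 mV.

V_A ≈ 2.25 mV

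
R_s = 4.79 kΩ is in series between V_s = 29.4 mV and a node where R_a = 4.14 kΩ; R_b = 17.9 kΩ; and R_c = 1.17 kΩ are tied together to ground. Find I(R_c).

Parallel bank: R_p = 1/(1/4.14 + 1/17.9 + 1/1.17) = 0.8680 kΩ.
V_A = 29.4 × 0.8680/5.658 = 4.510 mV.
I(R_c) = V_A / R_c = 4.510/1.17 = 3.855 µA.
(Equivalently: I_total = 5.196 µA, then current-divider fraction G_k/ΣG = 0.7419.)

I ≈ 3.85 µA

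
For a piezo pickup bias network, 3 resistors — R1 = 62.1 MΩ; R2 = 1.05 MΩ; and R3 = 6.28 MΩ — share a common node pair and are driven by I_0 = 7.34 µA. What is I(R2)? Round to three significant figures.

I ≈ 6.20 µA

Total conductance ΣG = 1/62.1 + 1/1.05 + 1/6.28 = 1.128 (units of 1/MΩ).
R2 takes the fraction G_k/ΣG = 0.9524/1.128 = 0.8445, so I = 7.34 × 0.8445 = 6.199 µA.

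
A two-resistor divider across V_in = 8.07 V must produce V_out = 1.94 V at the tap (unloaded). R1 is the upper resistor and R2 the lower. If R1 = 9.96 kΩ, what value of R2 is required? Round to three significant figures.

V_out/V_in = R2/(R1+R2) = 0.2404.
R2 = R1 · 0.2404/(1 − 0.2404) = 3.152 kΩ.

R2 ≈ 3.15 kΩ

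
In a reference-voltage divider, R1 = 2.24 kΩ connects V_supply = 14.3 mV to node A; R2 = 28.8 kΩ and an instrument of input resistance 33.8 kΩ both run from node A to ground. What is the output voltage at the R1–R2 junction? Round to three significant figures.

The load sits in parallel with R2, giving an effective lower resistance R2' = R2·R_L/(R2+R_L) = 15.55 kΩ.
Then V_out = V_supply · R2'/(R1 + R2') = 14.3 × 15.55/17.79 = 12.50 mV.
(Unloaded it would be 13.3 mV; the load pulls it down.)

V_out ≈ 12.5 mV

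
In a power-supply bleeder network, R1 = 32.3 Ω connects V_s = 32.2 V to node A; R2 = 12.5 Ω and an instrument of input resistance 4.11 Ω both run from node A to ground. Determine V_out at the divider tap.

R2 ‖ R_L = (12.5 × 4.11)/(12.5 + 4.11) = 3.093 Ω.
Now apply the divider: V_out = 32.2 × 0.08739 = 2.814 V.

V_out ≈ 2.81 V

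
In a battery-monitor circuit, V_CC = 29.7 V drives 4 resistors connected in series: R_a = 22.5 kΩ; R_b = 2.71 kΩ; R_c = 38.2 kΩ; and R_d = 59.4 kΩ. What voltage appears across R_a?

V ≈ 5.44 V

ΣR = 22.5 + 2.71 + 38.2 + 59.4 = 122.8 kΩ.
Voltage divider: V = V_CC · (22.50 / 122.8) = 29.7 × 0.1832 = 5.441 V.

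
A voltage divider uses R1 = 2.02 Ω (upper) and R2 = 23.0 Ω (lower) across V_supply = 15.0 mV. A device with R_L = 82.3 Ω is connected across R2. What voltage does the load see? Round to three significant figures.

V_out ≈ 13.5 mV

R2 ‖ R_L = (23.0 × 82.3)/(23.0 + 82.3) = 17.98 Ω.
Now apply the divider: V_out = 15.0 × 0.8990 = 13.48 mV.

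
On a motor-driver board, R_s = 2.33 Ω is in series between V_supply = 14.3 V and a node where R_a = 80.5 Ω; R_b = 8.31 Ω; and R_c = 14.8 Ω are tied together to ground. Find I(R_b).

Combine the parallel branches: R_p = (1/80.5 + 1/8.31 + 1/14.8)⁻¹ = 4.992 Ω.
Node voltage V_A = V_supply · R_p/(R_s + R_p) = 14.3 × 0.6818 = 9.749 V.
I(R_b) = V_A / R_b = 9.749/8.31 = 1.173 A.

I ≈ 1.17 A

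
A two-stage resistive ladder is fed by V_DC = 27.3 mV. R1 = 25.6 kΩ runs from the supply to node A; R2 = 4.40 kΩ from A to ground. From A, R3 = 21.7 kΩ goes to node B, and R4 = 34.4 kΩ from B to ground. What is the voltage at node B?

V_B ≈ 2.30 mV

Looking into the second stage from A: R3 + R4 = 56.10 kΩ appears in parallel with R2.
R2 ‖ (R3+R4) = 4.080 kΩ.
So V_A = 27.3 × 0.1375 = 3.753 mV.
Stage 2 is unloaded, so V_B = V_A · R4/(R3+R4) = 3.753 × 34.4/56.10 = 2.301 mV.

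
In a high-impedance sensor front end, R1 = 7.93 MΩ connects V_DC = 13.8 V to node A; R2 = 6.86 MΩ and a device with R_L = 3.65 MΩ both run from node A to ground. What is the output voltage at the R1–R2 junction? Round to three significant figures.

The load sits in parallel with R2, giving an effective lower resistance R2' = R2·R_L/(R2+R_L) = 2.382 MΩ.
Now apply the divider: V_out = 13.8 × 0.2310 = 3.188 V.

V_out ≈ 3.19 V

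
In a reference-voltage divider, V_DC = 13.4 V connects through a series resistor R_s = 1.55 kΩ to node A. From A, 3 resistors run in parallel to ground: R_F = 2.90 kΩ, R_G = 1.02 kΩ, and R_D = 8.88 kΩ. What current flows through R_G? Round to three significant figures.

I ≈ 4.07 mA

Parallel bank: R_p = 1/(1/2.90 + 1/1.02 + 1/8.88) = 0.6955 kΩ.
Node voltage V_A = V_DC · R_p/(R_s + R_p) = 13.4 × 0.3097 = 4.150 V.
I(R_G) = V_A / R_G = 4.150/1.02 = 4.069 mA.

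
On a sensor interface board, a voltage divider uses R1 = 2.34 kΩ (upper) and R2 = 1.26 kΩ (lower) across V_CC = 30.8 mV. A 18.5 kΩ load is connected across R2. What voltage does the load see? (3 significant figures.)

The load sits in parallel with R2, giving an effective lower resistance R2' = R2·R_L/(R2+R_L) = 1.180 kΩ.
Voltage divider with the loaded lower leg: V_out = 30.8 × 1.180/(2.34 + 1.180) = 30.8 × 0.3352 = 10.32 mV.
(Unloaded it would be 10.8 mV; the load pulls it down.)

V_out ≈ 10.3 mV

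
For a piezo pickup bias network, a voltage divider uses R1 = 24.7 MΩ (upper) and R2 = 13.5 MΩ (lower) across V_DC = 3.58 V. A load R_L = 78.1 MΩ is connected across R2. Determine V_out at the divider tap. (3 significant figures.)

The load sits in parallel with R2, giving an effective lower resistance R2' = R2·R_L/(R2+R_L) = 11.51 MΩ.
Voltage divider with the loaded lower leg: V_out = 3.58 × 11.51/(24.7 + 11.51) = 3.58 × 0.3179 = 1.138 V.

V_out ≈ 1.14 V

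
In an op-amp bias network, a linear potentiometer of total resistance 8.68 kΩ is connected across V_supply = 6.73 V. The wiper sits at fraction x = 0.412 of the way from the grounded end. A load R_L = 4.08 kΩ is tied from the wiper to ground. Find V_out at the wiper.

V_out ≈ 1.83 V

The pot divides into 5.104 kΩ above the wiper and 3.576 kΩ below.
R_L loads the lower segment: effective lower R = 1.906 kΩ.
V_out = 6.73 × 1.906/(5.104 + 1.906) = 1.830 V.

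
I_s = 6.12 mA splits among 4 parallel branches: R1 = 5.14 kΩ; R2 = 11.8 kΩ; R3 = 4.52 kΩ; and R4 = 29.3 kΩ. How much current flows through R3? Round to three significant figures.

I ≈ 2.53 mA

Total conductance ΣG = 1/5.14 + 1/11.8 + 1/4.52 + 1/29.3 = 0.5347 (units of 1/kΩ).
Current divider: I(R3) = I_s · G_k/ΣG = 6.12 × (0.2212/0.5347) = 6.12 × 0.4138 = 2.532 mA.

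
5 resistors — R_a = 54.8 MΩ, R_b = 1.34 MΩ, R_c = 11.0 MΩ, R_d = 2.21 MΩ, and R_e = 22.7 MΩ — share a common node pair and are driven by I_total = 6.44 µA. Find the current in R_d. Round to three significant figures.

ΣG = 1/54.8 + 1/1.34 + 1/11.0 + 1/2.21 + 1/22.7 = 1.352.
R_d takes the fraction G_k/ΣG = 0.4525/1.352 = 0.3347, so I = 6.44 × 0.3347 = 2.155 µA.

I ≈ 2.16 µA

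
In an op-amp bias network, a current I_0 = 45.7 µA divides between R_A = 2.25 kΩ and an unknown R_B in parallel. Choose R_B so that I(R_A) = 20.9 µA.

In a two-way split, I_A/I_0 = R_B/(R_A + R_B).
With f = 0.4573, R_B = R_A · f/(1−f) = 2.25 × 0.8427 = 1.896 kΩ.

R_B ≈ 1.90 kΩ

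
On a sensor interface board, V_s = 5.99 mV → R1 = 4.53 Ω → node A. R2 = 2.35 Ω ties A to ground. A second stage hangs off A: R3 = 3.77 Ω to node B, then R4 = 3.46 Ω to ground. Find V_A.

The second stage (R3 + R4 = 7.230 Ω) loads node A in parallel with R2.
R2 ‖ (R3+R4) = 1.774 Ω.
So V_A = 5.99 × 0.2814 = 1.685 mV.

V_A ≈ 1.69 mV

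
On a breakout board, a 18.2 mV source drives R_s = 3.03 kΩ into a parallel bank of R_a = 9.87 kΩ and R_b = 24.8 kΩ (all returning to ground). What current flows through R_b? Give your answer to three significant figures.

Parallel bank: R_p = 1/(1/9.87 + 1/24.8) = 7.060 kΩ.
Node voltage V_A = V_DC · R_p/(R_s + R_p) = 18.2 × 0.6997 = 12.73 mV.
Branch current I = V_A/R_b = 12.73/24.8 = 0.5135 µA.

I ≈ 0.513 µA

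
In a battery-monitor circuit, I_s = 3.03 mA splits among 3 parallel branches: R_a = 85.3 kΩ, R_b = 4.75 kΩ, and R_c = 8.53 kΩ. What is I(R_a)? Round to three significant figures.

Conductances: ΣG = 1/85.3 + 1/4.75 + 1/8.53 = 0.3395 (1/kΩ).
R_a takes the fraction G_k/ΣG = 0.01172/0.3395 = 0.03453, so I = 3.03 × 0.03453 = 0.1046 mA.

I ≈ 0.105 mA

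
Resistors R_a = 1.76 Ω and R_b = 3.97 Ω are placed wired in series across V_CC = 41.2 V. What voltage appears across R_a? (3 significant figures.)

Series total: ΣR = 1.76 + 3.97 = 5.730 Ω.
By the voltage-divider rule, V = 41.2 × 1.760/5.730 = 12.65 V.

V ≈ 12.7 V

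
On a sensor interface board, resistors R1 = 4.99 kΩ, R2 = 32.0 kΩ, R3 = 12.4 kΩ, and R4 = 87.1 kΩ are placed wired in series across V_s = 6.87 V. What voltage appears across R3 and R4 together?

V ≈ 5.01 V

Total series resistance ΣR = 4.99 + 32.0 + 12.4 + 87.1 = 136.5 kΩ.
R_{R3..R4} = 12.4 + 87.1 = 99.50 kΩ.
V = V_s · R/ΣR = 6.87 × 0.7290 = 5.008 V.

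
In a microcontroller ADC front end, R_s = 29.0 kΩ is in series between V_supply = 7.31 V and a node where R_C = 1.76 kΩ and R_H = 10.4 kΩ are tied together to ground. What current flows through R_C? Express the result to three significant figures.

Combine the parallel branches: R_p = (1/1.76 + 1/10.4)⁻¹ = 1.505 kΩ.
V_A = 7.31 × 1.505/30.51 = 0.3607 V.
I(R_C) = V_A / R_C = 0.3607/1.76 = 0.2049 mA.

I ≈ 0.205 mA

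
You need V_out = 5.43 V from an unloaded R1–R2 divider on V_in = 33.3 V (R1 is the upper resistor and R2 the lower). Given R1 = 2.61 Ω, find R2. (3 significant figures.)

The divider ratio is R2/(R1+R2) = 5.43/33.3 = 0.1631.
R2 = R1 · 0.1631/(1 − 0.1631) = 0.5085 Ω.

R2 ≈ 0.509 Ω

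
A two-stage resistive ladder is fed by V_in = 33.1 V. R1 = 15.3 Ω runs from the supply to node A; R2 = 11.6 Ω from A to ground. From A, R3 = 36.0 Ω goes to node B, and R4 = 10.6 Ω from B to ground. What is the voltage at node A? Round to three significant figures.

V_A ≈ 12.5 V

The second stage (R3 + R4 = 46.60 Ω) loads node A in parallel with R2.
Effective lower resistance at A: R2 ‖ 46.60 = 9.288 Ω.
V_A = 33.1 × 9.288/(15.3 + 9.288) = 12.50 V.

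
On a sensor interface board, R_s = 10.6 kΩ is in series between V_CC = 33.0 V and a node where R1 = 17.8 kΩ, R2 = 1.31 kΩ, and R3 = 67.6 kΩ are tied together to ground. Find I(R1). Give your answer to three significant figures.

Parallel bank: R_p = 1/(1/17.8 + 1/1.31 + 1/67.6) = 1.199 kΩ.
V_A by voltage divider: V_A = 33.0 × 1.199/(10.6 + 1.199) = 3.352 V.
Branch current I = V_A/R1 = 3.352/17.8 = 0.1883 mA.
(Check via current divider: I_total = 2.797 mA; share G_k/ΣG = 0.06734 → same result.)

I ≈ 0.188 mA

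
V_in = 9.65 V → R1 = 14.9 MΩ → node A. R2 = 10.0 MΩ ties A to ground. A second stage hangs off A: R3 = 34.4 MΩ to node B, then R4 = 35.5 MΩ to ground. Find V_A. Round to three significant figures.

Node A sees R2 in parallel with the series input of stage 2, R3 + R4 = 69.90 MΩ.
Effective lower resistance at A: R2 ‖ 69.90 = 8.748 MΩ.
V_A = 9.65 × 8.748/(14.9 + 8.748) = 3.570 V.

V_A ≈ 3.57 V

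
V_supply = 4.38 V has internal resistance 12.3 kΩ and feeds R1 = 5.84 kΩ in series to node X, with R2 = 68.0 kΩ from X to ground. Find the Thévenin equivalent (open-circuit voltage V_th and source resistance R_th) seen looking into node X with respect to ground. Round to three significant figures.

R1' = 12.3 + 5.84 = 18.14 kΩ (source resistance + R1).
With X open, the divider is unloaded: V_th = 4.38 × 68.0/86.14 = 3.458 V.
Looking into X with the source shorted: R_th = R1'·R2/(R1'+R2) = 18.14 × 68.0/86.14 = 14.32 kΩ.

V_th ≈ 3.46 V, R_th ≈ 14.3 kΩ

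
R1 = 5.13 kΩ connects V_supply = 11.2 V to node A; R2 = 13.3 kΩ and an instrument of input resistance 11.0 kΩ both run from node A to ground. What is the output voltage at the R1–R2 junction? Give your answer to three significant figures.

First combine the lower leg with the load: R2 ‖ R_L = 6.021 kΩ.
Then V_out = V_supply · R2'/(R1 + R2') = 11.2 × 6.021/11.15 = 6.047 V.

V_out ≈ 6.05 V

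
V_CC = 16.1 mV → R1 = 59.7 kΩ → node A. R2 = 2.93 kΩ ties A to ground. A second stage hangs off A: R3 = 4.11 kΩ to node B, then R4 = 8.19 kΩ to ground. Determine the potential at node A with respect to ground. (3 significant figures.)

V_A ≈ 0.614 mV

Node A sees R2 in parallel with the series input of stage 2, R3 + R4 = 12.30 kΩ.
R2 ‖ (R3+R4) = 2.366 kΩ.
First divider: V_A = V_CC · 2.366/(59.7 + 2.366) = 0.6138 mV.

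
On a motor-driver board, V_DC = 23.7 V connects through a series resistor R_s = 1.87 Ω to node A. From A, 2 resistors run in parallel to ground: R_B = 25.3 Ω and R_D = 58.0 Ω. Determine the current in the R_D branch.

I ≈ 0.369 A

Parallel bank: R_p = 1/(1/25.3 + 1/58.0) = 17.62 Ω.
V_A = 23.7 × 17.62/19.49 = 21.43 V.
Branch current I = V_A/R_D = 21.43/58.0 = 0.3694 A.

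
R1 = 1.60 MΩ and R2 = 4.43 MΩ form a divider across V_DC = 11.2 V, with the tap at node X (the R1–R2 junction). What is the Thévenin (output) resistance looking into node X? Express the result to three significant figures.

R_th ≈ 1.18 MΩ

Zeroing V_DC shorts the top of R1 to ground, so R_th = R1 ‖ R2 = 1.175 MΩ.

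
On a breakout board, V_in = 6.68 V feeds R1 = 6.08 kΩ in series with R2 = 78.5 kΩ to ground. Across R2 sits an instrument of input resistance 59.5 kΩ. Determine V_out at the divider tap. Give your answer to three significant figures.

V_out ≈ 5.66 V

First combine the lower leg with the load: R2 ‖ R_L = 33.85 kΩ.
Then V_out = V_in · R2'/(R1 + R2') = 6.68 × 33.85/39.93 = 5.663 V.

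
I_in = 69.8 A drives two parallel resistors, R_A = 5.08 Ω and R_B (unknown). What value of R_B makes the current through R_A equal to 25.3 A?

R_B ≈ 2.89 Ω

Two-branch current divider: I_A = I_in · R_B/(R_A + R_B).
25.3/69.8 = R_B/(R_A + R_B) → R_B = R_A · (0.3625)/(1 − 0.3625) = 5.08 × 0.5685 = 2.888 Ω.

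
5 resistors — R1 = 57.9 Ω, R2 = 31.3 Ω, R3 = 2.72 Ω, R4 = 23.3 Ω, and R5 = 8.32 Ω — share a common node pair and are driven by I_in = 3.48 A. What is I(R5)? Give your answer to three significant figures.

I ≈ 0.721 A

ΣG = 1/57.9 + 1/31.3 + 1/2.72 + 1/23.3 + 1/8.32 = 0.5800.
R5 takes the fraction G_k/ΣG = 0.1202/0.5800 = 0.2072, so I = 3.48 × 0.2072 = 0.7212 A.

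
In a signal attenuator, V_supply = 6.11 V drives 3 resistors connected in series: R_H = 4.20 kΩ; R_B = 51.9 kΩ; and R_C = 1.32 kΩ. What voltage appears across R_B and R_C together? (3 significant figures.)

V ≈ 5.66 V

Total series resistance ΣR = 4.20 + 51.9 + 1.32 = 57.42 kΩ.
R_{R_B..R_C} = 51.9 + 1.32 = 53.22 kΩ.
Voltage divider: V = V_supply · (53.22 / 57.42) = 6.11 × 0.9269 = 5.663 V.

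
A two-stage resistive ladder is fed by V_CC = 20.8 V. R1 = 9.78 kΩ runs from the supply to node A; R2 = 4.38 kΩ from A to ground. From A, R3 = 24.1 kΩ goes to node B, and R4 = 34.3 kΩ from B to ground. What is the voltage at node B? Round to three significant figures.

Looking into the second stage from A: R3 + R4 = 58.40 kΩ appears in parallel with R2.
Effective lower resistance at A: R2 ‖ 58.40 = 4.074 kΩ.
V_A = 20.8 × 4.074/(9.78 + 4.074) = 6.117 V.
V_B = V_A × 0.5873 = 3.593 V.

V_B ≈ 3.59 V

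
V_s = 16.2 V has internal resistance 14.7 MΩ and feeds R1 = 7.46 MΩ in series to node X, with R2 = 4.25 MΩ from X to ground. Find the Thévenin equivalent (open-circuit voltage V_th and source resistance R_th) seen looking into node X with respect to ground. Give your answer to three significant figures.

R1' = 14.7 + 7.46 = 22.16 MΩ (source resistance + R1).
Open-circuit (no load on X): V_th = V_s · R2/(R1' + R2) = 16.2 × 4.25/(22.16 + 4.25) = 2.607 V.
Zeroing V_s shorts the top of R1' to ground, so R_th = R1' ‖ R2 = 3.566 MΩ.

V_th ≈ 2.61 V, R_th ≈ 3.57 MΩ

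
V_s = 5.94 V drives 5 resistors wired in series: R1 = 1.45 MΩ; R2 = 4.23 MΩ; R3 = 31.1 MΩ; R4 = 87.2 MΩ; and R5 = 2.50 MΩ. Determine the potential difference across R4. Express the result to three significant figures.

V ≈ 4.10 V

Series total: ΣR = 1.45 + 4.23 + 31.1 + 87.2 + 2.50 = 126.5 MΩ.
Voltage divider: V = V_s · (87.20 / 126.5) = 5.94 × 0.6894 = 4.095 V.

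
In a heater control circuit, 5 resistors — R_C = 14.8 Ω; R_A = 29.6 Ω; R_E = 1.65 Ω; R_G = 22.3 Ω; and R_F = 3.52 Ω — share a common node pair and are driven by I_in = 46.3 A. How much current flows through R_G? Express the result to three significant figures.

I ≈ 2.00 A

Total conductance ΣG = 1/14.8 + 1/29.6 + 1/1.65 + 1/22.3 + 1/3.52 = 1.036 (units of 1/Ω).
Current divider: I(R_G) = I_in · G_k/ΣG = 46.3 × (0.04484/1.036) = 46.3 × 0.04327 = 2.003 A.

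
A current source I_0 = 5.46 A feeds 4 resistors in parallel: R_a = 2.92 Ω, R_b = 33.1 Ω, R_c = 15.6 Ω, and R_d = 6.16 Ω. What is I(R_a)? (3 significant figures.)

I ≈ 3.12 A

Conductances: ΣG = 1/2.92 + 1/33.1 + 1/15.6 + 1/6.16 = 0.5991 (1/Ω).
By the current-divider rule, I = I_0 · G_k/ΣG = 5.46 × 0.5716 = 3.121 A.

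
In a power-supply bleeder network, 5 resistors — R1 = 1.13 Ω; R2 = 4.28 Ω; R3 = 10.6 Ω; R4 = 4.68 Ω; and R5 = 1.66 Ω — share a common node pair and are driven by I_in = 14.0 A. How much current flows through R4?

I ≈ 1.47 A

Total conductance ΣG = 1/1.13 + 1/4.28 + 1/10.6 + 1/4.68 + 1/1.66 = 2.029 (units of 1/Ω).
R4 takes the fraction G_k/ΣG = 0.2137/2.029 = 0.1053, so I = 14.0 × 0.1053 = 1.474 A.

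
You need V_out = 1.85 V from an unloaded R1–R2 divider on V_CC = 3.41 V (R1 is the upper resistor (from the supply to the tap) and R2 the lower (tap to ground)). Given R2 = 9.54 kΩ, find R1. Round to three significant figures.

V_out/V_CC = R2/(R1+R2) = 0.5425.
So R1 = R2 · (V_CC/V_out − 1) = 9.54 × (3.41/1.85 − 1) = 9.54 × 0.8432 = 8.045 kΩ.

R1 ≈ 8.04 kΩ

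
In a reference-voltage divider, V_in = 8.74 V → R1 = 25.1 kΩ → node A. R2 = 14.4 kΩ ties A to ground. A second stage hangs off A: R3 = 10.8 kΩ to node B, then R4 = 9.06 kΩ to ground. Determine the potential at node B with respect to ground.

The second stage (R3 + R4 = 19.86 kΩ) loads node A in parallel with R2.
Effective lower resistance at A: R2 ‖ 19.86 = 8.347 kΩ.
So V_A = 8.74 × 0.2496 = 2.181 V.
Stage 2 is unloaded, so V_B = V_A · R4/(R3+R4) = 2.181 × 9.06/19.86 = 0.9951 V.

V_B ≈ 0.995 V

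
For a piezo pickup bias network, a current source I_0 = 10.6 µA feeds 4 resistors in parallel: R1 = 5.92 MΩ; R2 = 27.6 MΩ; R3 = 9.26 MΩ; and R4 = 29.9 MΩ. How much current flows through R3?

I ≈ 3.30 µA

Total conductance ΣG = 1/5.92 + 1/27.6 + 1/9.26 + 1/29.9 = 0.3466 (units of 1/MΩ).
Current divider: I(R3) = I_0 · G_k/ΣG = 10.6 × (0.1080/0.3466) = 10.6 × 0.3116 = 3.303 µA.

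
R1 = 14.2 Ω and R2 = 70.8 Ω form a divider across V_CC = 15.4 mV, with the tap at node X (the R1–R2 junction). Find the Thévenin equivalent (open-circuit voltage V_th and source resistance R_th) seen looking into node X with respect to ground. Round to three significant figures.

V_th ≈ 12.8 mV, R_th ≈ 11.8 Ω

With X open, the divider is unloaded: V_th = 15.4 × 70.8/85.00 = 12.83 mV.
Looking into X with the source shorted: R_th = R1·R2/(R1+R2) = 14.20 × 70.8/85.00 = 11.83 Ω.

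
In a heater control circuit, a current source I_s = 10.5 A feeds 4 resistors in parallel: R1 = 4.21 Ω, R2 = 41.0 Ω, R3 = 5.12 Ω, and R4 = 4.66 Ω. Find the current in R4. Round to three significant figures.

I ≈ 3.35 A

Total conductance ΣG = 1/4.21 + 1/41.0 + 1/5.12 + 1/4.66 = 0.6718 (units of 1/Ω).
Current divider: I(R4) = I_s · G_k/ΣG = 10.5 × (0.2146/0.6718) = 10.5 × 0.3194 = 3.354 A.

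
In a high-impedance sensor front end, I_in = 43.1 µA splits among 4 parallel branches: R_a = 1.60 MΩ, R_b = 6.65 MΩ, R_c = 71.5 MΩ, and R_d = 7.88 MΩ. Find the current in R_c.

I ≈ 0.658 µA

Total conductance ΣG = 1/1.60 + 1/6.65 + 1/71.5 + 1/7.88 = 0.9163 (units of 1/MΩ).
By the current-divider rule, I = I_in · G_k/ΣG = 43.1 × 0.01526 = 0.6579 µA.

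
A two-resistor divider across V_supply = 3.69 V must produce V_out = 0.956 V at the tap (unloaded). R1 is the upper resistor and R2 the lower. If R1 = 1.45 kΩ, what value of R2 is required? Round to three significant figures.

R2 ≈ 0.507 kΩ

Required fraction k = V_out/V_supply = 0.2591.
So R2 = R1 · V_out/(V_supply − V_out) = 1.45 × 0.956/(3.69 − 0.956) = 1.45 × 0.3497 = 0.5070 kΩ.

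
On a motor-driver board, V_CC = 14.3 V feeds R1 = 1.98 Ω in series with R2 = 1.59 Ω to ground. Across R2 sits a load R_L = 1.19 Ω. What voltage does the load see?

First combine the lower leg with the load: R2 ‖ R_L = 0.6806 Ω.
Now apply the divider: V_out = 14.3 × 0.2558 = 3.658 V.
(Unloaded it would be 6.37 V; the load pulls it down.)

V_out ≈ 3.66 V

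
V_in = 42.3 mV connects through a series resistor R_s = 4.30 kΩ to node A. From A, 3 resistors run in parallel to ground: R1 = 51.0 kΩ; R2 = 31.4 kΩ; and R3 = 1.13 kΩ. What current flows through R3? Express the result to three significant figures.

Combine the parallel branches: R_p = (1/51.0 + 1/31.4 + 1/1.13)⁻¹ = 1.068 kΩ.
V_A = 42.3 × 1.068/5.368 = 8.415 mV.
I(R3) = V_A / R3 = 8.415/1.13 = 7.447 µA.

I ≈ 7.45 µA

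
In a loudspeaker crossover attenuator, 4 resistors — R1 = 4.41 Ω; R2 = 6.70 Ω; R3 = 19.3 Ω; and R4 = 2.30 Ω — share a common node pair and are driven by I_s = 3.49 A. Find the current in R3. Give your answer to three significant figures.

Conductances: ΣG = 1/4.41 + 1/6.70 + 1/19.3 + 1/2.30 = 0.8626 (1/Ω).
R3 takes the fraction G_k/ΣG = 0.05181/0.8626 = 0.06007, so I = 3.49 × 0.06007 = 0.2096 A.

I ≈ 0.210 A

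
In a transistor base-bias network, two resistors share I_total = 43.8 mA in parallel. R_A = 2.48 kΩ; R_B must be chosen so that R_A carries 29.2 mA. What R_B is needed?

In a two-way split, I_A/I_total = R_B/(R_A + R_B).
With f = 0.6667, R_B = R_A · f/(1−f) = 2.48 × 2.000 = 4.960 kΩ.

R_B ≈ 4.96 kΩ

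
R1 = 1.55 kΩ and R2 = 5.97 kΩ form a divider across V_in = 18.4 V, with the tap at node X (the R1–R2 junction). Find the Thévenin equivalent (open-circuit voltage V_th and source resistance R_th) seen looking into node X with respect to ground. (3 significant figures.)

V_th ≈ 14.6 V, R_th ≈ 1.23 kΩ

With X open, the divider is unloaded: V_th = 18.4 × 5.97/7.520 = 14.61 V.
Zeroing V_in shorts the top of R1 to ground, so R_th = R1 ‖ R2 = 1.231 kΩ.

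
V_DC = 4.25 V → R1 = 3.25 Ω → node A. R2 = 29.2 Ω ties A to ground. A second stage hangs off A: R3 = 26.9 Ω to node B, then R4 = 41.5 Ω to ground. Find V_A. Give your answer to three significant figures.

V_A ≈ 3.67 V

The second stage (R3 + R4 = 68.40 Ω) loads node A in parallel with R2.
R2 ‖ (R3+R4) = 20.46 Ω.
V_A = 4.25 × 20.46/(3.25 + 20.46) = 3.668 V.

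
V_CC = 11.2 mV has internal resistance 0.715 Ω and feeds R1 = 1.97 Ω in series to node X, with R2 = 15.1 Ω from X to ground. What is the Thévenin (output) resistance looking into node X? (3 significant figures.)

R1' = 0.715 + 1.97 = 2.685 Ω (source resistance + R1).
With V_CC suppressed (replaced by a short), R_th = R1' ‖ R2 = (2.685 × 15.1)/(2.685 + 15.1) = 2.280 Ω.

R_th ≈ 2.28 Ω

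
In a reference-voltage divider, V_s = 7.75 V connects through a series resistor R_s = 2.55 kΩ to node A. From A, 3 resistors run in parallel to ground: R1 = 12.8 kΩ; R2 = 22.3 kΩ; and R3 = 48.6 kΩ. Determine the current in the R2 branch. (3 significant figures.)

Equivalent of the parallel group: R_p = 6.966 kΩ.
Node voltage V_A = V_s · R_p/(R_s + R_p) = 7.75 × 0.7320 = 5.673 V.
Branch current I = V_A/R2 = 5.673/22.3 = 0.2544 mA.

I ≈ 0.254 mA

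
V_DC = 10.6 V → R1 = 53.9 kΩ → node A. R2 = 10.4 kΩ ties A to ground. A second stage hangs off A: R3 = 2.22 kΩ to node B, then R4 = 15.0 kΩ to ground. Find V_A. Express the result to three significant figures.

The second stage (R3 + R4 = 17.22 kΩ) loads node A in parallel with R2.
R2 ‖ (R3+R4) = 6.484 kΩ.
V_A = 10.6 × 6.484/(53.9 + 6.484) = 1.138 V.

V_A ≈ 1.14 V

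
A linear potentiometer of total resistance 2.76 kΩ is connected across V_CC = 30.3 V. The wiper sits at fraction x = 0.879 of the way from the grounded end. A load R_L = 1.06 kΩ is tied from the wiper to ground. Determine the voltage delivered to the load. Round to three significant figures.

V_out ≈ 20.9 V

The pot divides into 0.3340 kΩ above the wiper and 2.426 kΩ below.
Lower segment in parallel with the load: 2.426 ‖ 1.06 = 0.7377 kΩ.
V_out = 30.3 × 0.7377/(0.3340 + 0.7377) = 20.86 V.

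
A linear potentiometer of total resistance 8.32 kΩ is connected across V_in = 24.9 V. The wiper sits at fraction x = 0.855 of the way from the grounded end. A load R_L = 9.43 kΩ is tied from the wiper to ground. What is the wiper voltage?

The pot divides into 1.206 kΩ above the wiper and 7.114 kΩ below.
Lower segment in parallel with the load: 7.114 ‖ 9.43 = 4.055 kΩ.
V_out = 24.9 × 4.055/(1.206 + 4.055) = 19.19 V.

V_out ≈ 19.2 V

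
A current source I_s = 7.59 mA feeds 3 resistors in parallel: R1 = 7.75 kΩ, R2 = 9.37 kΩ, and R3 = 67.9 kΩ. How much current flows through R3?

I ≈ 0.446 mA

Total conductance ΣG = 1/7.75 + 1/9.37 + 1/67.9 = 0.2505 (units of 1/kΩ).
By the current-divider rule, I = I_s · G_k/ΣG = 7.59 × 0.05880 = 0.4463 mA.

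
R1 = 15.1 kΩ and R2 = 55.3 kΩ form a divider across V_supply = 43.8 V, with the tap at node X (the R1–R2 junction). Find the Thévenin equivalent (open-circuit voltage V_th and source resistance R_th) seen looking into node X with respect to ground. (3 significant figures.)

V_th ≈ 34.4 V, R_th ≈ 11.9 kΩ

Open-circuit (no load on X): V_th = V_supply · R2/(R1 + R2) = 43.8 × 55.3/(15.10 + 55.3) = 34.41 V.
Zeroing V_supply shorts the top of R1 to ground, so R_th = R1 ‖ R2 = 11.86 kΩ.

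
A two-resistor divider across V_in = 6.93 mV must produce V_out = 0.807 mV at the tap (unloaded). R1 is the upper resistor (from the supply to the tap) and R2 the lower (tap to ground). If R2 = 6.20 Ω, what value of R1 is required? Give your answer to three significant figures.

Required fraction k = V_out/V_in = 0.1165.
Rearranging, R1 = R2·(1−k)/k = 6.20 × 7.587 = 47.04 Ω.

R1 ≈ 47.0 Ω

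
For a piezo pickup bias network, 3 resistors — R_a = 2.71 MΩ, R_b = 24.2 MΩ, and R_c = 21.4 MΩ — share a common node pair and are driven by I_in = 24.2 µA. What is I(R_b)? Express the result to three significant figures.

Total conductance ΣG = 1/2.71 + 1/24.2 + 1/21.4 = 0.4571 (units of 1/MΩ).
R_b takes the fraction G_k/ΣG = 0.04132/0.4571 = 0.09041, so I = 24.2 × 0.09041 = 2.188 µA.

I ≈ 2.19 µA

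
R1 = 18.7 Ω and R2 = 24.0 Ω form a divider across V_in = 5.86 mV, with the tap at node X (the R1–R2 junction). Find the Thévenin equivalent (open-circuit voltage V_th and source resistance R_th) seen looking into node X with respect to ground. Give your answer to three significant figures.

With X open, the divider is unloaded: V_th = 5.86 × 24.0/42.70 = 3.294 mV.
With V_in suppressed (replaced by a short), R_th = R1 ‖ R2 = (18.70 × 24.0)/(18.70 + 24.0) = 10.51 Ω.

V_th ≈ 3.29 mV, R_th ≈ 10.5 Ω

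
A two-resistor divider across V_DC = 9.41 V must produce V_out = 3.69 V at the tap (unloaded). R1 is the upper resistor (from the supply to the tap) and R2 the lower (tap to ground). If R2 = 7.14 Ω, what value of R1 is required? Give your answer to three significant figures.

The divider ratio is R2/(R1+R2) = 3.69/9.41 = 0.3921.
R1 = R2·(1/k − 1) = 7.14 × 1.550 = 11.07 Ω.

R1 ≈ 11.1 Ω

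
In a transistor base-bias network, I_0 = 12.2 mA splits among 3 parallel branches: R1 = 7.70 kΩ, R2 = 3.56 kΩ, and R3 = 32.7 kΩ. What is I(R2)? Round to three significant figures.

I ≈ 7.76 mA

Total conductance ΣG = 1/7.70 + 1/3.56 + 1/32.7 = 0.4414 (units of 1/kΩ).
R2 takes the fraction G_k/ΣG = 0.2809/0.4414 = 0.6365, so I = 12.2 × 0.6365 = 7.765 mA.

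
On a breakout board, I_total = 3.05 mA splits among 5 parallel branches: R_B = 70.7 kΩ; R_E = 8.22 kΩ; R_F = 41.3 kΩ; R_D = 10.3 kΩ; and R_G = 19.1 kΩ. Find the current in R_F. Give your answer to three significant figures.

I ≈ 0.239 mA

Conductances: ΣG = 1/70.7 + 1/8.22 + 1/41.3 + 1/10.3 + 1/19.1 = 0.3095 (1/kΩ).
By the current-divider rule, I = I_total · G_k/ΣG = 3.05 × 0.07824 = 0.2386 mA.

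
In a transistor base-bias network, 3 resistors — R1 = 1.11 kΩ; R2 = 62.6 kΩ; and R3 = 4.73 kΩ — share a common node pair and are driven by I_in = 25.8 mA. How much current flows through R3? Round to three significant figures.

I ≈ 4.83 mA

ΣG = 1/1.11 + 1/62.6 + 1/4.73 = 1.128.
R3 takes the fraction G_k/ΣG = 0.2114/1.128 = 0.1874, so I = 25.8 × 0.1874 = 4.834 mA.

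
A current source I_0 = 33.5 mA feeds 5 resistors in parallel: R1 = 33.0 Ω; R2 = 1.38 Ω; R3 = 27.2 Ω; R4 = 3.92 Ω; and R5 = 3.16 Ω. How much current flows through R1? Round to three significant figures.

ΣG = 1/33.0 + 1/1.38 + 1/27.2 + 1/3.92 + 1/3.16 = 1.363.
Current divider: I(R1) = I_0 · G_k/ΣG = 33.5 × (0.03030/1.363) = 33.5 × 0.02223 = 0.7446 mA.

I ≈ 0.745 mA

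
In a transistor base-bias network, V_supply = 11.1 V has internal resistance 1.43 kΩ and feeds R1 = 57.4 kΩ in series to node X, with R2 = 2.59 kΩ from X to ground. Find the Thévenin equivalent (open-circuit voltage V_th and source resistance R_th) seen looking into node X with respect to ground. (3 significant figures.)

R1' = 1.43 + 57.4 = 58.83 kΩ (source resistance + R1).
With X open, the divider is unloaded: V_th = 11.1 × 2.59/61.42 = 0.4681 V.
Zeroing V_supply shorts the top of R1' to ground, so R_th = R1' ‖ R2 = 2.481 kΩ.

V_th ≈ 0.468 V, R_th ≈ 2.48 kΩ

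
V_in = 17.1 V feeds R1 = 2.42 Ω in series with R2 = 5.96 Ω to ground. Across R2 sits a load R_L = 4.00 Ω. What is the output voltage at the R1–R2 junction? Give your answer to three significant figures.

The load sits in parallel with R2, giving an effective lower resistance R2' = R2·R_L/(R2+R_L) = 2.394 Ω.
Now apply the divider: V_out = 17.1 × 0.4973 = 8.503 V.
(Unloaded it would be 12.2 V; the load pulls it down.)

V_out ≈ 8.50 V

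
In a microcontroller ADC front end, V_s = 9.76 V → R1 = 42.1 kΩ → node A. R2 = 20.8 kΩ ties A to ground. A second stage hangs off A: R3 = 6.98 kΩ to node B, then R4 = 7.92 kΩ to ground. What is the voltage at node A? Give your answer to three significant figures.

Looking into the second stage from A: R3 + R4 = 14.90 kΩ appears in parallel with R2.
Effective lower resistance at A: R2 ‖ 14.90 = 8.681 kΩ.
So V_A = 9.76 × 0.1710 = 1.669 V.

V_A ≈ 1.67 V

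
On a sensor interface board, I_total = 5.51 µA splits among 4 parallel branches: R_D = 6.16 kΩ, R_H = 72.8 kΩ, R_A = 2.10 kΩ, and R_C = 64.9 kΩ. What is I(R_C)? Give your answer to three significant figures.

Conductances: ΣG = 1/6.16 + 1/72.8 + 1/2.10 + 1/64.9 = 0.6677 (1/kΩ).
By the current-divider rule, I = I_total · G_k/ΣG = 5.51 × 0.02308 = 0.1272 µA.

I ≈ 0.127 µA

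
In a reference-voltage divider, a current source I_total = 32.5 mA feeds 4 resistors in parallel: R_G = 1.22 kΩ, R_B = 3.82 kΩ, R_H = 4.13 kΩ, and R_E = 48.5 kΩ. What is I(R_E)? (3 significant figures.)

I ≈ 0.499 mA

ΣG = 1/1.22 + 1/3.82 + 1/4.13 + 1/48.5 = 1.344.
By the current-divider rule, I = I_total · G_k/ΣG = 32.5 × 0.01534 = 0.4985 mA.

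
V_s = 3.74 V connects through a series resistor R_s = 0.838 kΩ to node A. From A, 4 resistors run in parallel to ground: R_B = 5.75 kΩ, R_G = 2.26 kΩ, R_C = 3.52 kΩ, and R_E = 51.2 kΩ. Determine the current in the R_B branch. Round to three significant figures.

Combine the parallel branches: R_p = (1/5.75 + 1/2.26 + 1/3.52 + 1/51.2)⁻¹ = 1.087 kΩ.
Node voltage V_A = V_s · R_p/(R_s + R_p) = 3.74 × 0.5647 = 2.112 V.
I(R_B) = V_A / R_B = 2.112/5.75 = 0.3673 mA.
(Check via current divider: I_total = 1.943 mA; share G_k/ΣG = 0.1890 → same result.)

I ≈ 0.367 mA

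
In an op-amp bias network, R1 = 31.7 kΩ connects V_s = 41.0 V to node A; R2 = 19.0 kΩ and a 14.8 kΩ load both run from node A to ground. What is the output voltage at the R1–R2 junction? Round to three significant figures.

V_out ≈ 8.52 V

First combine the lower leg with the load: R2 ‖ R_L = 8.320 kΩ.
Voltage divider with the loaded lower leg: V_out = 41.0 × 8.320/(31.7 + 8.320) = 41.0 × 0.2079 = 8.523 V.
(Unloaded it would be 15.4 V; the load pulls it down.)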